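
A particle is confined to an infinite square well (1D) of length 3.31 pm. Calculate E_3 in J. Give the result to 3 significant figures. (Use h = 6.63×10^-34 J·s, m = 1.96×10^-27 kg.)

For an infinite well E_n = n²h²/(8mL²), so E_1 = h²/(8mL²) = (6.63×10^-34)²/(8·1.96×10^-27·(3.31×10^-12 m)²) = 2.559×10^-18 J.
Then E_3 = 3²·E_1 = 9·2.559×10^-18 J = 2.30×10^-17 J.

E_3 = 2.30×10^-17 J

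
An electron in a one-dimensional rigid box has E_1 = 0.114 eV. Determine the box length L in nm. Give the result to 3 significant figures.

L = 1.82 nm

From E_n = n²h²/(8m_eL²), L = n·h/√(8m_eE_n).
E_1 = 0.114 eV = 1.826×10^-20 J, so L = 1·6.626×10^-34/√(8·9.109×10^-31·1.826×10^-20) = 1.82×10^-9 m = 1.82 nm.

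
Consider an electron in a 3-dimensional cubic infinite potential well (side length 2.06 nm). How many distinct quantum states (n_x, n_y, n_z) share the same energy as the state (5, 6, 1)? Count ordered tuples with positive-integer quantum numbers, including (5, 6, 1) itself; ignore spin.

The level has n_x² + n_y² + n_z² = 62. The ordered positive-integer solutions are (1, 5, 6), (1, 6, 5), (2, 3, 7), (2, 7, 3), (3, 2, 7), (3, 7, 2), (5, 1, 6), (5, 6, 1), (6, 1, 5), (6, 5, 1), (7, 2, 3), (7, 3, 2).
That gives 12 states.

degeneracy = 12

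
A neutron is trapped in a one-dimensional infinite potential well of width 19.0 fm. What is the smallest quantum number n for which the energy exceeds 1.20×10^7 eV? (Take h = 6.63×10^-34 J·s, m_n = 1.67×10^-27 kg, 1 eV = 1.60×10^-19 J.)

E_1 = h²/(8m_nL²) = 9.114×10^-14 J = 5.696×10^5 eV.
Need n² > 1.20×10^7/5.696×10^5 = 21.07, i.e. n > 4.590.
The smallest integer satisfying this is n = 5.

n = 5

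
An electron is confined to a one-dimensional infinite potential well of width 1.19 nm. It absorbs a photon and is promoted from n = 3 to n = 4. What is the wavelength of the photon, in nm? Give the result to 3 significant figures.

E_1 = h²/(8m_eL²) = 4.254×10^-20 J, so ΔE = (4² − 3²)E_1 = 2.978×10^-19 J.
λ = hc/ΔE = (6.626×10^-34·2.998×10^8)/2.978×10^-19 = 6.67×10^-7 m = 667 nm.

λ = 667 nm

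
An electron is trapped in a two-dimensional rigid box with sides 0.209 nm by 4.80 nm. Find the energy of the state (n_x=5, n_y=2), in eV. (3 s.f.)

For a 2D rectangular well E = (h²/8m_e)·Σ n_i²/L_i² = (6.626×10^-34)²/(8·9.109×10^-31) · [5²/(0.209 nm)² + 2²/(4.80 nm)²].
Evaluating gives E = 3.449×10^-17 J = 215 eV.

E = 215 eV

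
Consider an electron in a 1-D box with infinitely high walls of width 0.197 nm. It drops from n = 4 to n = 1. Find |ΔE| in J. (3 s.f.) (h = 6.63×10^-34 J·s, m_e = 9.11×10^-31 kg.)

|ΔE| = 2.33×10^-17 J

E_1 = h²/(8m_eL²) = 1.554×10^-18 J.
|ΔE| = |4² − 1²|·E_1 = 15·1.554×10^-18 J = 2.33×10^-17 J.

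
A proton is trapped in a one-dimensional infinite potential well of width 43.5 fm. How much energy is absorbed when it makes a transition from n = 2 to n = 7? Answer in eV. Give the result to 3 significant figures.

E_1 = h²/(8m_pL²) = 1.734×10^-14 J.
|ΔE| = |2² − 7²|·E_1 = 45·1.734×10^-14 J = 7.803×10^-13 J = 4.87×10^6 eV.

|ΔE| = 4.87×10^6 eV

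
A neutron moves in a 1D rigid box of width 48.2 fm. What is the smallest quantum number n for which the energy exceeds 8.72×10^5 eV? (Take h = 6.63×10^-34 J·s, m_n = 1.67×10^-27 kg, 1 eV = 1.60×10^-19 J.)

n = 4

E_1 = h²/(8m_nL²) = 1.416×10^-14 J = 8.850×10^4 eV.
Need n² > 8.72×10^5/8.850×10^4 = 9.853, i.e. n > 3.139.
The smallest integer satisfying this is n = 4.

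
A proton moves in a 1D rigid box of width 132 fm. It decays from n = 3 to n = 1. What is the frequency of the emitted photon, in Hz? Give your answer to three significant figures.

f = 2.27×10^19 Hz

E_1 = h²/(8m_pL²) = 1.883×10^-15 J and ΔE = (3² − 1²)E_1 = 1.506×10^-14 J.
f = ΔE/h = 1.506×10^-14/6.626×10^-34 = 2.27×10^19 Hz.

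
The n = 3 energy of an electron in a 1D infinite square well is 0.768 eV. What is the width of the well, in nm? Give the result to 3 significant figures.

L = 2.10 nm

From E_n = n²h²/(8m_eL²), L = n·h/√(8m_eE_n).
E_3 = 0.768 eV = 1.230×10^-19 J, so L = 3·6.626×10^-34/√(8·9.109×10^-31·1.230×10^-19) = 2.10×10^-9 m = 2.10 nm.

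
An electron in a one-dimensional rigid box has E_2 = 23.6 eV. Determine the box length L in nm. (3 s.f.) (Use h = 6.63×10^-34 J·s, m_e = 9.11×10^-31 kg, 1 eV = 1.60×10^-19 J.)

L = 0.253 nm

From E_n = n²h²/(8m_eL²), L = n·h/√(8m_eE_n).
E_2 = 23.6 eV = 3.776×10^-18 J, so L = 2·6.63×10^-34/√(8·9.11×10^-31·3.776×10^-18) = 2.53×10^-10 m = 0.253 nm.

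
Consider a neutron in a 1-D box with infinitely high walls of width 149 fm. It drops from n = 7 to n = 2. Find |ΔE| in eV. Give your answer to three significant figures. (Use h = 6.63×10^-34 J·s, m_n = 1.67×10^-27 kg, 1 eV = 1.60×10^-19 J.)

|ΔE| = 4.17×10^5 eV

E_1 = h²/(8m_nL²) = 1.482×10^-15 J.
|ΔE| = |7² − 2²|·E_1 = 45·1.482×10^-15 J = 6.669×10^-14 J = 4.17×10^5 eV.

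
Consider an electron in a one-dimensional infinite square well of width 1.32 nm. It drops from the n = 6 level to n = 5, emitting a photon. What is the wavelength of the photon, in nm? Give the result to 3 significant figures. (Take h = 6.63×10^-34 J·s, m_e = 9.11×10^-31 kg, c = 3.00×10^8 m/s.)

E_1 = h²/(8m_eL²) = 3.462×10^-20 J, so ΔE = (6² − 5²)E_1 = 3.808×10^-19 J.
λ = hc/ΔE = (6.63×10^-34·3.00×10^8)/3.808×10^-19 = 5.22×10^-7 m = 522 nm.

λ = 522 nm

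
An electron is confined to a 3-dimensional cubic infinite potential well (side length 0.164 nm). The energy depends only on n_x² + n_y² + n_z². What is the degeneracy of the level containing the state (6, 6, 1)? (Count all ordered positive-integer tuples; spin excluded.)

degeneracy = 3

The level has n_x² + n_y² + n_z² = 73. The ordered positive-integer solutions are (1, 6, 6), (6, 1, 6), (6, 6, 1).
That gives 3 states.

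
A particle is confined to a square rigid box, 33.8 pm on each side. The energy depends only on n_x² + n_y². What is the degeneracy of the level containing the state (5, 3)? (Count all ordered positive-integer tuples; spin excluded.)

The level has n_x² + n_y² = 34. The ordered positive-integer solutions are (3, 5), (5, 3).
That gives 2 states.

degeneracy = 2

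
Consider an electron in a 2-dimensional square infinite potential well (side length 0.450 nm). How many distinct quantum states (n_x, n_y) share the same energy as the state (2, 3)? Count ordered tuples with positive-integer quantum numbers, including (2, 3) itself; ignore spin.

The level has n_x² + n_y² = 13. The ordered positive-integer solutions are (2, 3), (3, 2).
That gives 2 states.

degeneracy = 2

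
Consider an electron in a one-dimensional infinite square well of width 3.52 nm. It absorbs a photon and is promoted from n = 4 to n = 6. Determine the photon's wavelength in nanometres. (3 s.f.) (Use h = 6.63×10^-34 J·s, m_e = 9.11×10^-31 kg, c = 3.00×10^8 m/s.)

E_1 = h²/(8m_eL²) = 4.868×10^-21 J, so ΔE = (6² − 4²)E_1 = 9.736×10^-20 J.
λ = hc/ΔE = (6.63×10^-34·3.00×10^8)/9.736×10^-20 = 2.04×10^-6 m = 2.04×10^3 nm.

λ = 2.04×10^3 nm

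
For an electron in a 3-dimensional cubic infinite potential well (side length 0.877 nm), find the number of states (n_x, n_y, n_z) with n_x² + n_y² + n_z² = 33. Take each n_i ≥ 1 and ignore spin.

The level has n_x² + n_y² + n_z² = 33. The ordered positive-integer solutions are (1, 4, 4), (2, 2, 5), (2, 5, 2), (4, 1, 4), (4, 4, 1), (5, 2, 2).
That gives 6 states.

degeneracy = 6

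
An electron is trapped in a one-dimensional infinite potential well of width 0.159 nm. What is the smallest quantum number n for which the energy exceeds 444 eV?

n = 6

E_1 = h²/(8m_eL²) = 2.383×10^-18 J = 14.88 eV.
Need n² > 444/14.88 = 29.84, i.e. n > 5.463.
The smallest integer satisfying this is n = 6.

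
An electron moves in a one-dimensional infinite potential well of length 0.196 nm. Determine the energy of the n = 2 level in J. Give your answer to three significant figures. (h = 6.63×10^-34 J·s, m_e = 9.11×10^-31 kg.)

For an infinite well E_n = n²h²/(8m_eL²), so E_1 = h²/(8m_eL²) = (6.63×10^-34)²/(8·9.11×10^-31·(1.96×10^-10 m)²) = 1.570×10^-18 J.
Then E_2 = 2²·E_1 = 4·1.570×10^-18 J = 6.28×10^-18 J.

E_2 = 6.28×10^-18 J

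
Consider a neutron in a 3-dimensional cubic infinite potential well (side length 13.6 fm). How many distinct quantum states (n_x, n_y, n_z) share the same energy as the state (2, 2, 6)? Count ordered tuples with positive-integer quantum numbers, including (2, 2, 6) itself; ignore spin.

The level has n_x² + n_y² + n_z² = 44. The ordered positive-integer solutions are (2, 2, 6), (2, 6, 2), (6, 2, 2).
That gives 3 states.

degeneracy = 3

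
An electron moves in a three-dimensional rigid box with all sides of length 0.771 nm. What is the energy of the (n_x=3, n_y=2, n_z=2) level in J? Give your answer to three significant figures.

E = 1.72×10^-18 J

For a 3D rectangular well E = (h²/8m_e)·Σ n_i²/L_i² = (6.626×10^-34)²/(8·9.109×10^-31) · [3²/(0.771 nm)² + 2²/(0.771 nm)² + 2²/(0.771 nm)²].
Evaluating gives E = 1.72×10^-18 J.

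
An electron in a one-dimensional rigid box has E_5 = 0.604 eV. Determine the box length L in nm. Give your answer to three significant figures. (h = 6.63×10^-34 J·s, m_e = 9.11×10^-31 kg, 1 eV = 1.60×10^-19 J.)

From E_n = n²h²/(8m_eL²), L = n·h/√(8m_eE_n).
E_5 = 0.604 eV = 9.664×10^-20 J, so L = 5·6.63×10^-34/√(8·9.11×10^-31·9.664×10^-20) = 3.95×10^-9 m = 3.95 nm.

L = 3.95 nm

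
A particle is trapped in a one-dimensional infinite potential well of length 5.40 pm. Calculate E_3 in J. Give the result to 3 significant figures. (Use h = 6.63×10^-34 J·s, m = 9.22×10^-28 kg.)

E_3 = 1.84×10^-17 J

For an infinite well E_n = n²h²/(8mL²), so E_1 = h²/(8mL²) = (6.63×10^-34)²/(8·9.22×10^-28·(5.40×10^-12 m)²) = 2.044×10^-18 J.
Then E_3 = 3²·E_1 = 9·2.044×10^-18 J = 1.84×10^-17 J.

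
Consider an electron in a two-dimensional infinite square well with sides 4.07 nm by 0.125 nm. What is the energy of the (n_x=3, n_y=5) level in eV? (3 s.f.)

For a 2D rectangular well E = (h²/8m_e)·Σ n_i²/L_i² = (6.626×10^-34)²/(8·9.109×10^-31) · [3²/(4.07 nm)² + 5²/(0.125 nm)²].
Evaluating gives E = 9.643×10^-17 J = 602 eV.

E = 602 eV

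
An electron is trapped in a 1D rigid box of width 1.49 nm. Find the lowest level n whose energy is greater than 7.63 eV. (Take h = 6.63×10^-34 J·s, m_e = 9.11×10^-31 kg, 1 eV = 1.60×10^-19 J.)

E_1 = h²/(8m_eL²) = 2.717×10^-20 J = 0.1698 eV.
Need n² > 7.63/0.1698 = 44.94, i.e. n > 6.704.
The smallest integer satisfying this is n = 7.

n = 7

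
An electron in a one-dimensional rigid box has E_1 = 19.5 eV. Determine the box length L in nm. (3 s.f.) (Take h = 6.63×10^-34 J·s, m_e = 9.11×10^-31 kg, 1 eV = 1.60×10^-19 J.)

From E_n = n²h²/(8m_eL²), L = n·h/√(8m_eE_n).
E_1 = 19.5 eV = 3.120×10^-18 J, so L = 1·6.63×10^-34/√(8·9.11×10^-31·3.120×10^-18) = 1.39×10^-10 m = 0.139 nm.

L = 0.139 nm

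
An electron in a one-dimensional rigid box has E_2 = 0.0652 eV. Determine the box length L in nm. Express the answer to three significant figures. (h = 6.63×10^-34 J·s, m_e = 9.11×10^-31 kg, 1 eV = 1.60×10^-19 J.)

From E_n = n²h²/(8m_eL²), L = n·h/√(8m_eE_n).
E_2 = 0.0652 eV = 1.043×10^-20 J, so L = 2·6.63×10^-34/√(8·9.11×10^-31·1.043×10^-20) = 4.81×10^-9 m = 4.81 nm.

L = 4.81 nm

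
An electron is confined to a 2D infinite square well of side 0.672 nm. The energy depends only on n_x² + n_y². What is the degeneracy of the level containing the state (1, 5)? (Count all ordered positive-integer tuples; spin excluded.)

The level has n_x² + n_y² = 26. The ordered positive-integer solutions are (1, 5), (5, 1).
That gives 2 states.

degeneracy = 2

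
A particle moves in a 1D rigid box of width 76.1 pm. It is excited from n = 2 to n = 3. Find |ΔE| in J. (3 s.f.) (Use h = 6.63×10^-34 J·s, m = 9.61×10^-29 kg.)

|ΔE| = 4.94×10^-19 J

E_1 = h²/(8mL²) = 9.873×10^-20 J.
|ΔE| = |2² − 3²|·E_1 = 5·9.873×10^-20 J = 4.94×10^-19 J.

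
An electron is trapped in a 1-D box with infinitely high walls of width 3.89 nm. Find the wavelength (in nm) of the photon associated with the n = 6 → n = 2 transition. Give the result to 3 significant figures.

λ = 1.56×10^3 nm

E_1 = h²/(8m_eL²) = 3.981×10^-21 J, so ΔE = (6² − 2²)E_1 = 1.274×10^-19 J.
λ = hc/ΔE = (6.626×10^-34·2.998×10^8)/1.274×10^-19 = 1.56×10^-6 m = 1.56×10^3 nm.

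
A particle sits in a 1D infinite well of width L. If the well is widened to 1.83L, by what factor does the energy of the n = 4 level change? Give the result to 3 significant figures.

0.299

E_n ∝ 1/L², so the energy scales by 1/1.83² = 0.299.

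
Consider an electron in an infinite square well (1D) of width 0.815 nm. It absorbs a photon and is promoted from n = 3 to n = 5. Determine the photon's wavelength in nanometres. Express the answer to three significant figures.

λ = 137 nm

E_1 = h²/(8m_eL²) = 9.070×10^-20 J, so ΔE = (5² − 3²)E_1 = 1.451×10^-18 J.
λ = hc/ΔE = (6.626×10^-34·2.998×10^8)/1.451×10^-18 = 1.37×10^-7 m = 137 nm.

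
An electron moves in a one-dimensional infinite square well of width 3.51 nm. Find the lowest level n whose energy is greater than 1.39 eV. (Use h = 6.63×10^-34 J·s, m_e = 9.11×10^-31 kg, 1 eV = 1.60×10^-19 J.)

E_1 = h²/(8m_eL²) = 4.896×10^-21 J = 0.03060 eV.
Need n² > 1.39/0.03060 = 45.42, i.e. n > 6.739.
The smallest integer satisfying this is n = 7.

n = 7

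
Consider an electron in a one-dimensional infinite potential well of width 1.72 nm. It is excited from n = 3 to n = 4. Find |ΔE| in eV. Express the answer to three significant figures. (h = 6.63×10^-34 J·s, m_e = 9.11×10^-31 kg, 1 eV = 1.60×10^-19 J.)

|ΔE| = 0.892 eV

E_1 = h²/(8m_eL²) = 2.039×10^-20 J.
|ΔE| = |3² − 4²|·E_1 = 7·2.039×10^-20 J = 1.427×10^-19 J = 0.892 eV.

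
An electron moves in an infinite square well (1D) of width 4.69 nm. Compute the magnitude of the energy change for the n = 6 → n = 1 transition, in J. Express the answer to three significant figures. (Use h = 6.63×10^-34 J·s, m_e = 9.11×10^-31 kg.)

E_1 = h²/(8m_eL²) = 2.742×10^-21 J.
|ΔE| = |6² − 1²|·E_1 = 35·2.742×10^-21 J = 9.60×10^-20 J.

|ΔE| = 9.60×10^-20 J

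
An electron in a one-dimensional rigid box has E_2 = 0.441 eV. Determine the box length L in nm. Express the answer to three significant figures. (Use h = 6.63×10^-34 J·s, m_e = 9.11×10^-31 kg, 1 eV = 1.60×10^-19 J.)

From E_n = n²h²/(8m_eL²), L = n·h/√(8m_eE_n).
E_2 = 0.441 eV = 7.056×10^-20 J, so L = 2·6.63×10^-34/√(8·9.11×10^-31·7.056×10^-20) = 1.85×10^-9 m = 1.85 nm.

L = 1.85 nm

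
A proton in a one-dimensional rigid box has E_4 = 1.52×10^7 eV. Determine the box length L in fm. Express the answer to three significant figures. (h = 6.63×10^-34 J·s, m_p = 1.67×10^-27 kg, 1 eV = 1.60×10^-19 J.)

From E_n = n²h²/(8m_pL²), L = n·h/√(8m_pE_n).
E_4 = 1.52×10^7 eV = 2.432×10^-12 J, so L = 4·6.63×10^-34/√(8·1.67×10^-27·2.432×10^-12) = 1.47×10^-14 m = 14.7 fm.

L = 14.7 fm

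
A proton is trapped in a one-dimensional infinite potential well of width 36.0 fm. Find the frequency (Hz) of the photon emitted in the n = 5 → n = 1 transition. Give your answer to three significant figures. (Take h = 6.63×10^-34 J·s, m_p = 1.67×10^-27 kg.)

f = 9.19×10^20 Hz

E_1 = h²/(8m_pL²) = 2.539×10^-14 J and ΔE = (5² − 1²)E_1 = 6.094×10^-13 J.
f = ΔE/h = 6.094×10^-13/6.63×10^-34 = 9.19×10^20 Hz.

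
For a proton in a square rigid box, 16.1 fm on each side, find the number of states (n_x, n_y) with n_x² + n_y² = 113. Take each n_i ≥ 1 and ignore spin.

degeneracy = 2

The level has n_x² + n_y² = 113. The ordered positive-integer solutions are (7, 8), (8, 7).
That gives 2 states.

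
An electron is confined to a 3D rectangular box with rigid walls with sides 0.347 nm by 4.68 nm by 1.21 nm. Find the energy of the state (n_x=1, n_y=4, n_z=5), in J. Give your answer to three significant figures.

E = 1.57×10^-18 J

For a 3D rectangular well E = (h²/8m_e)·Σ n_i²/L_i² = (6.626×10^-34)²/(8·9.109×10^-31) · [1²/(0.347 nm)² + 4²/(4.68 nm)² + 5²/(1.21 nm)²].
Evaluating gives E = 1.57×10^-18 J.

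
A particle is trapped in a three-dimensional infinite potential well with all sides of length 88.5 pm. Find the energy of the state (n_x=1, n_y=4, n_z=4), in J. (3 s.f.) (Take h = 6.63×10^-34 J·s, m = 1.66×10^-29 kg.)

E = 1.39×10^-17 J

For a 3D rectangular well E = (h²/8m)·Σ n_i²/L_i² = (6.63×10^-34)²/(8·1.66×10^-29) · [1²/(88.5 pm)² + 4²/(88.5 pm)² + 4²/(88.5 pm)²].
Evaluating gives E = 1.39×10^-17 J.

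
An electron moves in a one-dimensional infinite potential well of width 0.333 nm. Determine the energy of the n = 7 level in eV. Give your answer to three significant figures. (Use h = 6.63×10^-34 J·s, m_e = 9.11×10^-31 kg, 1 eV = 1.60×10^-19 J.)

For an infinite well E_n = n²h²/(8m_eL²), so E_1 = h²/(8m_eL²) = (6.63×10^-34)²/(8·9.11×10^-31·(3.33×10^-10 m)²) = 5.439×10^-19 J.
Then E_7 = 7²·E_1 = 49·5.439×10^-19 J = 2.665×10^-17 J.
Converting, E_7 = 2.665×10^-17 J / (1.60×10^-19 J/eV) = 167 eV.

E_7 = 167 eV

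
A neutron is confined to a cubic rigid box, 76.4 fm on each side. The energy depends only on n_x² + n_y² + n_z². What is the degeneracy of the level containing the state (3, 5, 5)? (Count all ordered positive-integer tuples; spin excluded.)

The level has n_x² + n_y² + n_z² = 59. The ordered positive-integer solutions are (1, 3, 7), (1, 7, 3), (3, 1, 7), (3, 5, 5), (3, 7, 1), (5, 3, 5), (5, 5, 3), (7, 1, 3), (7, 3, 1).
That gives 9 states.

degeneracy = 9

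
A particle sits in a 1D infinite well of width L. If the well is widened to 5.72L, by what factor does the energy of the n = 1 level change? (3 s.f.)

0.0306

E_n ∝ 1/L², so the energy scales by 1/5.72² = 0.0306.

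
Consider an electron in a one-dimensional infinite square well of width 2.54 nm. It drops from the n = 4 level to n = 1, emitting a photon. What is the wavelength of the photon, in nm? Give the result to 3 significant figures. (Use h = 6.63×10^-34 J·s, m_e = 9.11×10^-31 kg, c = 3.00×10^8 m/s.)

λ = 1.42×10^3 nm

E_1 = h²/(8m_eL²) = 9.349×10^-21 J, so ΔE = (4² − 1²)E_1 = 1.402×10^-19 J.
λ = hc/ΔE = (6.63×10^-34·3.00×10^8)/1.402×10^-19 = 1.42×10^-6 m = 1.42×10^3 nm.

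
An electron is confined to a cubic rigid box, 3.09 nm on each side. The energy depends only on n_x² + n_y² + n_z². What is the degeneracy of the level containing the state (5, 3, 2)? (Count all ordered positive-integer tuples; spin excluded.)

degeneracy = 9

The level has n_x² + n_y² + n_z² = 38. The ordered positive-integer solutions are (1, 1, 6), (1, 6, 1), (2, 3, 5), (2, 5, 3), (3, 2, 5), (3, 5, 2), (5, 2, 3), (5, 3, 2), (6, 1, 1).
That gives 9 states.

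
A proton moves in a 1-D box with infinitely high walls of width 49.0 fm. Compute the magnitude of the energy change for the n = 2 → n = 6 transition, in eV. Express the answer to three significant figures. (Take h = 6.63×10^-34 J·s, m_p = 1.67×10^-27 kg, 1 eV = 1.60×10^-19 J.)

E_1 = h²/(8m_pL²) = 1.370×10^-14 J.
|ΔE| = |2² − 6²|·E_1 = 32·1.370×10^-14 J = 4.384×10^-13 J = 2.74×10^6 eV.

|ΔE| = 2.74×10^6 eV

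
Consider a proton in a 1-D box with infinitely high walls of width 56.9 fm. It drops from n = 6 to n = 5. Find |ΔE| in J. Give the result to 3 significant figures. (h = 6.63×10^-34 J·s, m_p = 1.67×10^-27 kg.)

|ΔE| = 1.12×10^-13 J

E_1 = h²/(8m_pL²) = 1.016×10^-14 J.
|ΔE| = |6² − 5²|·E_1 = 11·1.016×10^-14 J = 1.12×10^-13 J.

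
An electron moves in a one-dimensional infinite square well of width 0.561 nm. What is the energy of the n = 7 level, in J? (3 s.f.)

E_7 = 9.38×10^-18 J

For an infinite well E_n = n²h²/(8m_eL²), so E_1 = h²/(8m_eL²) = (6.626×10^-34)²/(8·9.109×10^-31·(5.61×10^-10 m)²) = 1.914×10^-19 J.
Then E_7 = 7²·E_1 = 49·1.914×10^-19 J = 9.38×10^-18 J.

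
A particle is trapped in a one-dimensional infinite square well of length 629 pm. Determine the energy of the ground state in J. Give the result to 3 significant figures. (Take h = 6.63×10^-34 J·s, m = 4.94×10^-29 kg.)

E_1 = 2.81×10^-21 J

For an infinite well E_n = n²h²/(8mL²), so E_1 = h²/(8mL²) = (6.63×10^-34)²/(8·4.94×10^-29·(6.29×10^-10 m)²) = 2.811×10^-21 J.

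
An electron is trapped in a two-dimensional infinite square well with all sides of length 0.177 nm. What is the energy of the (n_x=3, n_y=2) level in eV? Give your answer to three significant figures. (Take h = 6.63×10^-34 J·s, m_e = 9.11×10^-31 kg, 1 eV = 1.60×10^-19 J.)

For a 2D rectangular well E = (h²/8m_e)·Σ n_i²/L_i² = (6.63×10^-34)²/(8·9.11×10^-31) · [3²/(0.177 nm)² + 2²/(0.177 nm)²].
Evaluating gives E = 2.503×10^-17 J = 156 eV.

E = 156 eV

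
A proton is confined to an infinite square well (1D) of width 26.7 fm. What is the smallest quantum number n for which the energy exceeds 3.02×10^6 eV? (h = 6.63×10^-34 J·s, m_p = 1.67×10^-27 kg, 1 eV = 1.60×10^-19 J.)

n = 4

E_1 = h²/(8m_pL²) = 4.615×10^-14 J = 2.884×10^5 eV.
Need n² > 3.02×10^6/2.884×10^5 = 10.47, i.e. n > 3.236.
The smallest integer satisfying this is n = 4.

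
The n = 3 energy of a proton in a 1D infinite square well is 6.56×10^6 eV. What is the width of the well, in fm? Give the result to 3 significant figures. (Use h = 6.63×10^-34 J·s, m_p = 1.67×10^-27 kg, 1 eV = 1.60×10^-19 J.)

L = 16.8 fm

From E_n = n²h²/(8m_pL²), L = n·h/√(8m_pE_n).
E_3 = 6.56×10^6 eV = 1.050×10^-12 J, so L = 3·6.63×10^-34/√(8·1.67×10^-27·1.050×10^-12) = 1.68×10^-14 m = 16.8 fm.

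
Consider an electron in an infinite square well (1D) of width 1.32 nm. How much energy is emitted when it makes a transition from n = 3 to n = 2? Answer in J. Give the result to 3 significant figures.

E_1 = h²/(8m_eL²) = 3.458×10^-20 J.
|ΔE| = |3² − 2²|·E_1 = 5·3.458×10^-20 J = 1.73×10^-19 J.

|ΔE| = 1.73×10^-19 J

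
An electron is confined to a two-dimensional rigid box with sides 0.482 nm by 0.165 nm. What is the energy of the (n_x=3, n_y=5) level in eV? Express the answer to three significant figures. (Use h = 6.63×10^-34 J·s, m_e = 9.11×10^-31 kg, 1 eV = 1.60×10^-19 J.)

For a 2D rectangular well E = (h²/8m_e)·Σ n_i²/L_i² = (6.63×10^-34)²/(8·9.11×10^-31) · [3²/(0.482 nm)² + 5²/(0.165 nm)²].
Evaluating gives E = 5.772×10^-17 J = 361 eV.

E = 361 eV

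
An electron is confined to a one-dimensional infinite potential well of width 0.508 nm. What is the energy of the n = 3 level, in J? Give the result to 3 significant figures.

For an infinite well E_n = n²h²/(8m_eL²), so E_1 = h²/(8m_eL²) = (6.626×10^-34)²/(8·9.109×10^-31·(5.08×10^-10 m)²) = 2.335×10^-19 J.
Then E_3 = 3²·E_1 = 9·2.335×10^-19 J = 2.10×10^-18 J.

E_3 = 2.10×10^-18 J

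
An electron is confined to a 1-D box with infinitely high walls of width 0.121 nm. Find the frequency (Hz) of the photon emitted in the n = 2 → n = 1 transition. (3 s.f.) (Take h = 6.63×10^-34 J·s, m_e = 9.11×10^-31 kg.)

f = 1.86×10^16 Hz

E_1 = h²/(8m_eL²) = 4.120×10^-18 J and ΔE = (2² − 1²)E_1 = 1.236×10^-17 J.
f = ΔE/h = 1.236×10^-17/6.63×10^-34 = 1.86×10^16 Hz.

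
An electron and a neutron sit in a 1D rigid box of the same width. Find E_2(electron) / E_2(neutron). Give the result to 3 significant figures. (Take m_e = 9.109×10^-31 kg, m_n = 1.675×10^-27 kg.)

1.84×10^3

E_n ∝ 1/m at fixed n and L, so the ratio is m_n/m_e = 1.675×10^-27/9.109×10^-31 = 1.84×10^3.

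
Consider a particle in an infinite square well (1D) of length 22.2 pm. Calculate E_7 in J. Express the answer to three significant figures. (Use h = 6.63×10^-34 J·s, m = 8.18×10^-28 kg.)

For an infinite well E_n = n²h²/(8mL²), so E_1 = h²/(8mL²) = (6.63×10^-34)²/(8·8.18×10^-28·(2.22×10^-11 m)²) = 1.363×10^-19 J.
Then E_7 = 7²·E_1 = 49·1.363×10^-19 J = 6.68×10^-18 J.

E_7 = 6.68×10^-18 J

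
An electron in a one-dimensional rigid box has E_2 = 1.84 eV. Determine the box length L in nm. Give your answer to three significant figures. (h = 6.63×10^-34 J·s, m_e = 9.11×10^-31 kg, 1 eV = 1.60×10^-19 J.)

From E_n = n²h²/(8m_eL²), L = n·h/√(8m_eE_n).
E_2 = 1.84 eV = 2.944×10^-19 J, so L = 2·6.63×10^-34/√(8·9.11×10^-31·2.944×10^-19) = 9.05×10^-10 m = 0.905 nm.

L = 0.905 nm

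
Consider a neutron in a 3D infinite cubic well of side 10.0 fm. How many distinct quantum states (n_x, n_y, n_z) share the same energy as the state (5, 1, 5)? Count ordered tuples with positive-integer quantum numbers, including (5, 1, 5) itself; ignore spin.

degeneracy = 6

The level has n_x² + n_y² + n_z² = 51. The ordered positive-integer solutions are (1, 1, 7), (1, 5, 5), (1, 7, 1), (5, 1, 5), (5, 5, 1), (7, 1, 1).
That gives 6 states.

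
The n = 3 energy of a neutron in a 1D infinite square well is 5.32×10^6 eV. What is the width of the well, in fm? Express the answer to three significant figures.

From E_n = n²h²/(8m_nL²), L = n·h/√(8m_nE_n).
E_3 = 5.32×10^6 eV = 8.523×10^-13 J, so L = 3·6.626×10^-34/√(8·1.675×10^-27·8.523×10^-13) = 1.86×10^-14 m = 18.6 fm.

L = 18.6 fm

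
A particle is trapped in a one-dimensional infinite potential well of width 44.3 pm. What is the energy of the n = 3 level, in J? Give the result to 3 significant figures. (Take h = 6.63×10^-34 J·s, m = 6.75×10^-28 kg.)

E_3 = 3.73×10^-19 J

For an infinite well E_n = n²h²/(8mL²), so E_1 = h²/(8mL²) = (6.63×10^-34)²/(8·6.75×10^-28·(4.43×10^-11 m)²) = 4.148×10^-20 J.
Then E_3 = 3²·E_1 = 9·4.148×10^-20 J = 3.73×10^-19 J.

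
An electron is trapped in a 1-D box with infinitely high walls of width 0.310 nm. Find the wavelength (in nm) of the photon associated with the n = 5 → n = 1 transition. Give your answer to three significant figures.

λ = 13.2 nm

E_1 = h²/(8m_eL²) = 6.269×10^-19 J, so ΔE = (5² − 1²)E_1 = 1.505×10^-17 J.
λ = hc/ΔE = (6.626×10^-34·2.998×10^8)/1.505×10^-17 = 1.32×10^-8 m = 13.2 nm.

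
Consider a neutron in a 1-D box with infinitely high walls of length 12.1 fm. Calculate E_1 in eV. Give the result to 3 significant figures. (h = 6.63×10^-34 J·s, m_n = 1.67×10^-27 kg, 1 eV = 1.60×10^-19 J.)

E_1 = 1.40×10^6 eV

For an infinite well E_n = n²h²/(8m_nL²), so E_1 = h²/(8m_nL²) = (6.63×10^-34)²/(8·1.67×10^-27·(1.21×10^-14 m)²) = 2.247×10^-13 J.
Converting, E_1 = 2.247×10^-13 J / (1.60×10^-19 J/eV) = 1.40×10^6 eV.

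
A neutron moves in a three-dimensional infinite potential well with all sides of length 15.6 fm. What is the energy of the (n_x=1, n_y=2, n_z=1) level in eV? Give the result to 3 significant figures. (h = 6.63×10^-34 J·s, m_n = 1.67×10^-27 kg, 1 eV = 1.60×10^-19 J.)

For a 3D rectangular well E = (h²/8m_n)·Σ n_i²/L_i² = (6.63×10^-34)²/(8·1.67×10^-27) · [1²/(15.6 fm)² + 2²/(15.6 fm)² + 1²/(15.6 fm)²].
Evaluating gives E = 8.112×10^-13 J = 5.07×10^6 eV.

E = 5.07×10^6 eV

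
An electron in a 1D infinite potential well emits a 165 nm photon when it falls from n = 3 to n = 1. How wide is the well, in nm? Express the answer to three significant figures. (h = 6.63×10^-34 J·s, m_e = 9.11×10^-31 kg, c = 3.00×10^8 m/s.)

L = 0.633 nm

The photon carries ΔE = hc/λ = 6.63×10^-34·3.00×10^8/1.65×10^-7 m = 1.205×10^-18 J.
Since ΔE = (3² − 1²)E_1, E_1 = 1.506×10^-19 J, and L = h/√(8m_eE_1) = 6.33×10^-10 m = 0.633 nm.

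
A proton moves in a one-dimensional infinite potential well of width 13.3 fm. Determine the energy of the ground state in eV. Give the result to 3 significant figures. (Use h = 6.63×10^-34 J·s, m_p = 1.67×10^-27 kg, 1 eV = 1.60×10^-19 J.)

For an infinite well E_n = n²h²/(8m_pL²), so E_1 = h²/(8m_pL²) = (6.63×10^-34)²/(8·1.67×10^-27·(1.33×10^-14 m)²) = 1.860×10^-13 J.
Converting, E_1 = 1.860×10^-13 J / (1.60×10^-19 J/eV) = 1.16×10^6 eV.

E_1 = 1.16×10^6 eV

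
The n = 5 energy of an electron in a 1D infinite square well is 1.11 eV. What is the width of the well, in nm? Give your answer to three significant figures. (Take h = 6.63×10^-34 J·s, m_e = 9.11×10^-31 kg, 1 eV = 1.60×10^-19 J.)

L = 2.91 nm

From E_n = n²h²/(8m_eL²), L = n·h/√(8m_eE_n).
E_5 = 1.11 eV = 1.776×10^-19 J, so L = 5·6.63×10^-34/√(8·9.11×10^-31·1.776×10^-19) = 2.91×10^-9 m = 2.91 nm.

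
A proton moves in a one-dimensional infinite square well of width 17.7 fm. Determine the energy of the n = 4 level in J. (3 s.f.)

E_4 = 1.68×10^-12 J

For an infinite well E_n = n²h²/(8m_pL²), so E_1 = h²/(8m_pL²) = (6.626×10^-34)²/(8·1.673×10^-27·(1.77×10^-14 m)²) = 1.047×10^-13 J.
Then E_4 = 4²·E_1 = 16·1.047×10^-13 J = 1.68×10^-12 J.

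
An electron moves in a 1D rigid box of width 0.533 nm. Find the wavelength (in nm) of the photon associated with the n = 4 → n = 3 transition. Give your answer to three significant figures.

E_1 = h²/(8m_eL²) = 2.121×10^-19 J, so ΔE = (4² − 3²)E_1 = 1.485×10^-18 J.
λ = hc/ΔE = (6.626×10^-34·2.998×10^8)/1.485×10^-18 = 1.34×10^-7 m = 134 nm.

λ = 134 nm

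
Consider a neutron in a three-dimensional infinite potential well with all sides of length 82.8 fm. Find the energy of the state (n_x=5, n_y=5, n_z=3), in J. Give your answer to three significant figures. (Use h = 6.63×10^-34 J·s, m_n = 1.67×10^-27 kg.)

For a 3D rectangular well E = (h²/8m_n)·Σ n_i²/L_i² = (6.63×10^-34)²/(8·1.67×10^-27) · [5²/(82.8 fm)² + 5²/(82.8 fm)² + 3²/(82.8 fm)²].
Evaluating gives E = 2.83×10^-13 J.

E = 2.83×10^-13 J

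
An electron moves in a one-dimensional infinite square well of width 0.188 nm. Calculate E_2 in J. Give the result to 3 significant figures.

E_2 = 6.82×10^-18 J

For an infinite well E_n = n²h²/(8m_eL²), so E_1 = h²/(8m_eL²) = (6.626×10^-34)²/(8·9.109×10^-31·(1.88×10^-10 m)²) = 1.705×10^-18 J.
Then E_2 = 2²·E_1 = 4·1.705×10^-18 J = 6.82×10^-18 J.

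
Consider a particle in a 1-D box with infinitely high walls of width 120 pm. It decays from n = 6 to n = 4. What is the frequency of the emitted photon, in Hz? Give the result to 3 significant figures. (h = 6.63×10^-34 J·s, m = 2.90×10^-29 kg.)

E_1 = h²/(8mL²) = 1.316×10^-19 J and ΔE = (6² − 4²)E_1 = 2.632×10^-18 J.
f = ΔE/h = 2.632×10^-18/6.63×10^-34 = 3.97×10^15 Hz.

f = 3.97×10^15 Hz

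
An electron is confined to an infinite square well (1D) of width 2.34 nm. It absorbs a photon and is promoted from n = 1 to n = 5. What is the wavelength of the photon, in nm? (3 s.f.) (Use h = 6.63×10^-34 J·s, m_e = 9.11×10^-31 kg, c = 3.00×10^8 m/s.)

E_1 = h²/(8m_eL²) = 1.102×10^-20 J, so ΔE = (5² − 1²)E_1 = 2.645×10^-19 J.
λ = hc/ΔE = (6.63×10^-34·3.00×10^8)/2.645×10^-19 = 7.52×10^-7 m = 752 nm.

λ = 752 nm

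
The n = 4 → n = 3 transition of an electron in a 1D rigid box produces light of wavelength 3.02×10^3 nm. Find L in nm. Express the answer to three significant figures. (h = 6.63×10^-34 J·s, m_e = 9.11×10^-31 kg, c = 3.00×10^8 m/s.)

L = 2.53 nm

The photon carries ΔE = hc/λ = 6.63×10^-34·3.00×10^8/3.02×10^-6 m = 6.586×10^-20 J.
Since ΔE = (4² − 3²)E_1, E_1 = 9.409×10^-21 J, and L = h/√(8m_eE_1) = 2.53×10^-9 m = 2.53 nm.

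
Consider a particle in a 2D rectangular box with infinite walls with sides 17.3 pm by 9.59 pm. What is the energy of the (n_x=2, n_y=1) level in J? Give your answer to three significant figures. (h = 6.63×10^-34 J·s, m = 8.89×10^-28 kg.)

E = 1.50×10^-18 J

For a 2D rectangular well E = (h²/8m)·Σ n_i²/L_i² = (6.63×10^-34)²/(8·8.89×10^-28) · [2²/(17.3 pm)² + 1²/(9.59 pm)²].
Evaluating gives E = 1.50×10^-18 J.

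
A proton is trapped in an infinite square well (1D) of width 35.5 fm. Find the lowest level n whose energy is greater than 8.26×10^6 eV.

E_1 = h²/(8m_pL²) = 2.603×10^-14 J = 1.625×10^5 eV.
Need n² > 8.26×10^6/1.625×10^5 = 50.83, i.e. n > 7.130.
The smallest integer satisfying this is n = 8.

n = 8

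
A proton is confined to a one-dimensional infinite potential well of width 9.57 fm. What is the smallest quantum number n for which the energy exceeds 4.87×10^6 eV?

n = 2

E_1 = h²/(8m_pL²) = 3.582×10^-13 J = 2.236×10^6 eV.
Need n² > 4.87×10^6/2.236×10^6 = 2.178, i.e. n > 1.476.
The smallest integer satisfying this is n = 2.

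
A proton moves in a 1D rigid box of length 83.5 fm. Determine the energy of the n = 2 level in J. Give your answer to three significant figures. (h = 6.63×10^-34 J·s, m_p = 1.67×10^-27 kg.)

For an infinite well E_n = n²h²/(8m_pL²), so E_1 = h²/(8m_pL²) = (6.63×10^-34)²/(8·1.67×10^-27·(8.35×10^-14 m)²) = 4.719×10^-15 J.
Then E_2 = 2²·E_1 = 4·4.719×10^-15 J = 1.89×10^-14 J.

E_2 = 1.89×10^-14 J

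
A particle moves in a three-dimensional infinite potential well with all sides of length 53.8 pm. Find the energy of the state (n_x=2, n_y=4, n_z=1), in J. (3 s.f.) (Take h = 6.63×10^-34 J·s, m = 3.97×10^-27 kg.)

For a 3D rectangular well E = (h²/8m)·Σ n_i²/L_i² = (6.63×10^-34)²/(8·3.97×10^-27) · [2²/(53.8 pm)² + 4²/(53.8 pm)² + 1²/(53.8 pm)²].
Evaluating gives E = 1.00×10^-19 J.

E = 1.00×10^-19 J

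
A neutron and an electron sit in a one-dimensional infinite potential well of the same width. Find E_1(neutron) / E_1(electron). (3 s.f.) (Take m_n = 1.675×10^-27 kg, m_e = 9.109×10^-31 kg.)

5.44×10^-4

E_n ∝ 1/m at fixed n and L, so the ratio is m_e/m_n = 9.109×10^-31/1.675×10^-27 = 5.44×10^-4.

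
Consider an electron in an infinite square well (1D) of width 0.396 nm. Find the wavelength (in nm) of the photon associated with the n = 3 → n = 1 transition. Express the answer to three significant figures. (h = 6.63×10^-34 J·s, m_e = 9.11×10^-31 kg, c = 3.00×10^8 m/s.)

λ = 64.6 nm

E_1 = h²/(8m_eL²) = 3.846×10^-19 J, so ΔE = (3² − 1²)E_1 = 3.077×10^-18 J.
λ = hc/ΔE = (6.63×10^-34·3.00×10^8)/3.077×10^-18 = 6.46×10^-8 m = 64.6 nm.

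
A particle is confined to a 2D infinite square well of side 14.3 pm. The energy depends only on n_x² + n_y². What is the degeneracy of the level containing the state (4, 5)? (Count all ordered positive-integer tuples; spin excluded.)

The level has n_x² + n_y² = 41. The ordered positive-integer solutions are (4, 5), (5, 4).
That gives 2 states.

degeneracy = 2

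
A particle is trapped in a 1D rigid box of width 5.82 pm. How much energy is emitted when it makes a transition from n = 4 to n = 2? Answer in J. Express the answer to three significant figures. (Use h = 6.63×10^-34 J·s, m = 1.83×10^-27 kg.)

|ΔE| = 1.06×10^-17 J

E_1 = h²/(8mL²) = 8.864×10^-19 J.
|ΔE| = |4² − 2²|·E_1 = 12·8.864×10^-19 J = 1.06×10^-17 J.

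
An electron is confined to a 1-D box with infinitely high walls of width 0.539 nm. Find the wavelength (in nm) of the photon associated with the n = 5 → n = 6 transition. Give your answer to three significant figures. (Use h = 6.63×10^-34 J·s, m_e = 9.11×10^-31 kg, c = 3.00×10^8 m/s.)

E_1 = h²/(8m_eL²) = 2.076×10^-19 J, so ΔE = (6² − 5²)E_1 = 2.284×10^-18 J.
λ = hc/ΔE = (6.63×10^-34·3.00×10^8)/2.284×10^-18 = 8.71×10^-8 m = 87.1 nm.

λ = 87.1 nm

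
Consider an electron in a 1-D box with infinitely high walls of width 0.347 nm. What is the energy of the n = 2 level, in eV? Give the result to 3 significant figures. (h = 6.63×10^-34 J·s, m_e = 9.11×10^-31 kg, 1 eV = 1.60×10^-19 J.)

For an infinite well E_n = n²h²/(8m_eL²), so E_1 = h²/(8m_eL²) = (6.63×10^-34)²/(8·9.11×10^-31·(3.47×10^-10 m)²) = 5.009×10^-19 J.
Then E_2 = 2²·E_1 = 4·5.009×10^-19 J = 2.004×10^-18 J.
Converting, E_2 = 2.004×10^-18 J / (1.60×10^-19 J/eV) = 12.5 eV.

E_2 = 12.5 eV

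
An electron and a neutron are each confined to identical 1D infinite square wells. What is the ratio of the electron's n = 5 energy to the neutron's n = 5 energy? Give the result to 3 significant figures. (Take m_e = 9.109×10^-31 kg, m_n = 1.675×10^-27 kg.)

E_n ∝ 1/m at fixed n and L, so the ratio is m_n/m_e = 1.675×10^-27/9.109×10^-31 = 1.84×10^3.

1.84×10^3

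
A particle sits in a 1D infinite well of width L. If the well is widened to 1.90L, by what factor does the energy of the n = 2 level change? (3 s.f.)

E_n ∝ 1/L², so the energy scales by 1/1.90² = 0.277.

0.277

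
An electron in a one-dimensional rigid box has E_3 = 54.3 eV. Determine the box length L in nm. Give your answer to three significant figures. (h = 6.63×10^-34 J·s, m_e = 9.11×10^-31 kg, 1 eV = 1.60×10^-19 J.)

From E_n = n²h²/(8m_eL²), L = n·h/√(8m_eE_n).
E_3 = 54.3 eV = 8.688×10^-18 J, so L = 3·6.63×10^-34/√(8·9.11×10^-31·8.688×10^-18) = 2.50×10^-10 m = 0.250 nm.

L = 0.250 nm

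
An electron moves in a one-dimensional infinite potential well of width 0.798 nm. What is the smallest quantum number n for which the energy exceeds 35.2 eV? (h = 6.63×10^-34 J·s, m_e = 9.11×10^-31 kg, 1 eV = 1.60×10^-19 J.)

n = 8

E_1 = h²/(8m_eL²) = 9.471×10^-20 J = 0.5919 eV.
Need n² > 35.2/0.5919 = 59.47, i.e. n > 7.712.
The smallest integer satisfying this is n = 8.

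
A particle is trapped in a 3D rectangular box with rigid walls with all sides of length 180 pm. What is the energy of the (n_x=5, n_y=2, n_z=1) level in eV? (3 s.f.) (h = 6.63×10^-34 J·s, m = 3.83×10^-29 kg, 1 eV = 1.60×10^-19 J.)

E = 8.30 eV

For a 3D rectangular well E = (h²/8m)·Σ n_i²/L_i² = (6.63×10^-34)²/(8·3.83×10^-29) · [5²/(180 pm)² + 2²/(180 pm)² + 1²/(180 pm)²].
Evaluating gives E = 1.328×10^-18 J = 8.30 eV.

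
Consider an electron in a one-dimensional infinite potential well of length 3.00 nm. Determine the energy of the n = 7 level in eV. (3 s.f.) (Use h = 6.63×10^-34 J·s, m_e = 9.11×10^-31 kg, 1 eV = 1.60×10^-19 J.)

For an infinite well E_n = n²h²/(8m_eL²), so E_1 = h²/(8m_eL²) = (6.63×10^-34)²/(8·9.11×10^-31·(3.00×10^-9 m)²) = 6.702×10^-21 J.
Then E_7 = 7²·E_1 = 49·6.702×10^-21 J = 3.284×10^-19 J.
Converting, E_7 = 3.284×10^-19 J / (1.60×10^-19 J/eV) = 2.05 eV.

E_7 = 2.05 eV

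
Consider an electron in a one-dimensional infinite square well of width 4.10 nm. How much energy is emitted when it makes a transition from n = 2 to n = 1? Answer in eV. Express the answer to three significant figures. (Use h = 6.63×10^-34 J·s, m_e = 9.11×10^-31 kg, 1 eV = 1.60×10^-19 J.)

E_1 = h²/(8m_eL²) = 3.588×10^-21 J.
|ΔE| = |2² − 1²|·E_1 = 3·3.588×10^-21 J = 1.076×10^-20 J = 0.0673 eV.

|ΔE| = 0.0673 eV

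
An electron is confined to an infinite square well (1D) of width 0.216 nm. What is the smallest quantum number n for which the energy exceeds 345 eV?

E_1 = h²/(8m_eL²) = 1.291×10^-18 J = 8.059 eV.
Need n² > 345/8.059 = 42.81, i.e. n > 6.543.
The smallest integer satisfying this is n = 7.

n = 7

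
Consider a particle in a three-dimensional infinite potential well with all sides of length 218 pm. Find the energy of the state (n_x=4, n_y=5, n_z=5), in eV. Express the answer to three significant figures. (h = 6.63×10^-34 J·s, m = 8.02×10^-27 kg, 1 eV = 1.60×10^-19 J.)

E = 0.0595 eV

For a 3D rectangular well E = (h²/8m)·Σ n_i²/L_i² = (6.63×10^-34)²/(8·8.02×10^-27) · [4²/(218 pm)² + 5²/(218 pm)² + 5²/(218 pm)²].
Evaluating gives E = 9.515×10^-21 J = 0.0595 eV.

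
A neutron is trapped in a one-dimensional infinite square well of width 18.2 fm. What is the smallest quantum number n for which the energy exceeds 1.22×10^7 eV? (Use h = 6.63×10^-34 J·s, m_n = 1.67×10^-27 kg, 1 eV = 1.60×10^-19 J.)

n = 5

E_1 = h²/(8m_nL²) = 9.933×10^-14 J = 6.208×10^5 eV.
Need n² > 1.22×10^7/6.208×10^5 = 19.65, i.e. n > 4.433.
The smallest integer satisfying this is n = 5.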